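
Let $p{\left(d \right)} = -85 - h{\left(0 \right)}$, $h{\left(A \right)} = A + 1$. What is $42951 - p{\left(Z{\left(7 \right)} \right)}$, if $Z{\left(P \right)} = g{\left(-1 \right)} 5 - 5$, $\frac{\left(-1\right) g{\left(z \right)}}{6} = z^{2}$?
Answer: $43037$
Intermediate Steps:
$h{\left(A \right)} = 1 + A$
$g{\left(z \right)} = - 6 z^{2}$
$Z{\left(P \right)} = -35$ ($Z{\left(P \right)} = - 6 \left(-1\right)^{2} \cdot 5 - 5 = \left(-6\right) 1 \cdot 5 - 5 = \left(-6\right) 5 - 5 = -30 - 5 = -35$)
$p{\left(d \right)} = -86$ ($p{\left(d \right)} = -85 - \left(1 + 0\right) = -85 - 1 = -86$)
$42951 - p{\left(Z{\left(7 \right)} \right)} = 42951 - -86 = 42951 + 86 = 43037$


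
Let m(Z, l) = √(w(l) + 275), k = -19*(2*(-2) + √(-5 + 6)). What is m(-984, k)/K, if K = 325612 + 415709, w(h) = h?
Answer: 2*√83/741321 ≈ 2.4579e-5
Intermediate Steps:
k = 57 (k = -19*(-4 + √1) = -19*(-4 + 1) = -19*(-3) = 57)
m(Z, l) = √(275 + l) (m(Z, l) = √(l + 275) = √(275 + l))
K = 741321
m(-984, k)/K = √(275 + 57)/741321 = √332*(1/741321) = (2*√83)*(1/741321) = 2*√83/741321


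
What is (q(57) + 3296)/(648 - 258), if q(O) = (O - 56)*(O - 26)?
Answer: 1109/130 ≈ 8.5308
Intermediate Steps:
q(O) = (-56 + O)*(-26 + O)
(q(57) + 3296)/(648 - 258) = ((1456 + 57² - 82*57) + 3296)/(648 - 258) = ((1456 + 3249 - 4674) + 3296)/390 = (31 + 3296)*(1/390) = 3327*(1/390) = 1109/130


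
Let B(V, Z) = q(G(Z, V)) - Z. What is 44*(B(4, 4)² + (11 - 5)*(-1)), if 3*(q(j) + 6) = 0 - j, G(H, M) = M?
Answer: 48488/9 ≈ 5387.6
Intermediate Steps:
q(j) = -6 - j/3 (q(j) = -6 + (0 - j)/3 = -6 + (-j)/3 = -6 - j/3)
B(V, Z) = -6 - Z - V/3 (B(V, Z) = (-6 - V/3) - Z = -6 - Z - V/3)
44*(B(4, 4)² + (11 - 5)*(-1)) = 44*((-6 - 1*4 - ⅓*4)² + (11 - 5)*(-1)) = 44*((-6 - 4 - 4/3)² + 6*(-1)) = 44*((-34/3)² - 6) = 44*(1156/9 - 6) = 44*(1102/9) = 48488/9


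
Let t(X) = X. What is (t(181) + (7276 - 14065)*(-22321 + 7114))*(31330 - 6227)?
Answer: 2591646371912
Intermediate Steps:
(t(181) + (7276 - 14065)*(-22321 + 7114))*(31330 - 6227) = (181 + (7276 - 14065)*(-22321 + 7114))*(31330 - 6227) = (181 - 6789*(-15207))*25103 = (181 + 103240323)*25103 = 103240504*25103 = 2591646371912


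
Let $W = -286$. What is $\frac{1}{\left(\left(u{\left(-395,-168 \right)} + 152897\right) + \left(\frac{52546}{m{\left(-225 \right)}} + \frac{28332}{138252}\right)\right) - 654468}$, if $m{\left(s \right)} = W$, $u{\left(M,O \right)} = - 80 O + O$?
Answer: $- \frac{126731}{61905878539} \approx -2.0472 \cdot 10^{-6}$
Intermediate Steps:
$u{\left(M,O \right)} = - 79 O$
$m{\left(s \right)} = -286$
$\frac{1}{\left(\left(u{\left(-395,-168 \right)} + 152897\right) + \left(\frac{52546}{m{\left(-225 \right)}} + \frac{28332}{138252}\right)\right) - 654468} = \frac{1}{\left(\left(\left(-79\right) \left(-168\right) + 152897\right) + \left(\frac{52546}{-286} + \frac{28332}{138252}\right)\right) - 654468} = \frac{1}{\left(\left(13272 + 152897\right) + \left(52546 \left(- \frac{1}{286}\right) + 28332 \cdot \frac{1}{138252}\right)\right) - 654468} = \frac{1}{\left(166169 + \left(- \frac{2021}{11} + \frac{2361}{11521}\right)\right) - 654468} = \frac{1}{\left(166169 - \frac{23257970}{126731}\right) - 654468} = \frac{1}{\frac{21035505569}{126731} - 654468} = \frac{1}{- \frac{61905878539}{126731}} = - \frac{126731}{61905878539}$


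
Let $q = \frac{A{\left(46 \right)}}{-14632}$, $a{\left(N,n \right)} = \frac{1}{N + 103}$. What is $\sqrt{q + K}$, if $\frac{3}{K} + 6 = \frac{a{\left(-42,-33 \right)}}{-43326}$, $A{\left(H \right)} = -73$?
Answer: $\frac{i \sqrt{6662259963558131747990}}{116012131172} \approx 0.70357 i$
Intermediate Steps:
$a{\left(N,n \right)} = \frac{1}{103 + N}$
$q = \frac{73}{14632}$ ($q = - \frac{73}{-14632} = \left(-73\right) \left(- \frac{1}{14632}\right) = \frac{73}{14632} \approx 0.0049891$)
$K = - \frac{7928658}{15857317}$ ($K = \frac{3}{-6 + \frac{1}{\left(103 - 42\right) \left(-43326\right)}} = \frac{3}{-6 + \frac{1}{61} \left(- \frac{1}{43326}\right)} = \frac{3}{-6 - \frac{1}{2642886}} = \frac{3}{- \frac{15857317}{2642886}} = 3 \left(- \frac{2642886}{15857317}\right) = - \frac{7928658}{15857317} \approx -0.5$)
$\sqrt{q + K} = \sqrt{\frac{73}{14632} - \frac{7928658}{15857317}} = \sqrt{- \frac{114854539715}{232024262344}} = \frac{i \sqrt{6662259963558131747990}}{116012131172}$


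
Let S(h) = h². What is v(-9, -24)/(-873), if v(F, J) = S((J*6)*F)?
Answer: -186624/97 ≈ -1924.0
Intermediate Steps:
v(F, J) = 36*F²*J² (v(F, J) = ((J*6)*F)² = ((6*J)*F)² = (6*F*J)² = 36*F²*J²)
v(-9, -24)/(-873) = (36*(-9)²*(-24)²)/(-873) = (36*81*576)*(-1/873) = 1679616*(-1/873) = -186624/97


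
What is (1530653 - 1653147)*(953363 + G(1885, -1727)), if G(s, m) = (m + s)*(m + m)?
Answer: -49932351714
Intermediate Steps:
G(s, m) = 2*m*(m + s) (G(s, m) = (m + s)*(2*m) = 2*m*(m + s))
(1530653 - 1653147)*(953363 + G(1885, -1727)) = (1530653 - 1653147)*(953363 + 2*(-1727)*(-1727 + 1885)) = -122494*(953363 + 2*(-1727)*158) = -122494*(953363 - 545732) = -122494*407631 = -49932351714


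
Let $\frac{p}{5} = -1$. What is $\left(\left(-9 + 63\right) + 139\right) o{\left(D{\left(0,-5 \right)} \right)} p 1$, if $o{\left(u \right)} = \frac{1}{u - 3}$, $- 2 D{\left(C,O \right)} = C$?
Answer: $\frac{965}{3} \approx 321.67$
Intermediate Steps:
$p = -5$ ($p = 5 \left(-1\right) = -5$)
$D{\left(C,O \right)} = - \frac{C}{2}$
$o{\left(u \right)} = \frac{1}{-3 + u}$
$\left(\left(-9 + 63\right) + 139\right) o{\left(D{\left(0,-5 \right)} \right)} p 1 = \left(\left(-9 + 63\right) + 139\right) \frac{1}{-3 - 0} \left(-5\right) 1 = \left(54 + 139\right) \frac{1}{-3 + 0} \left(-5\right) 1 = 193 \frac{1}{-3} \left(-5\right) 1 = 193 \left(- \frac{1}{3}\right) \left(-5\right) 1 = 193 \cdot \frac{5}{3} \cdot 1 = 193 \cdot \frac{5}{3} = \frac{965}{3}$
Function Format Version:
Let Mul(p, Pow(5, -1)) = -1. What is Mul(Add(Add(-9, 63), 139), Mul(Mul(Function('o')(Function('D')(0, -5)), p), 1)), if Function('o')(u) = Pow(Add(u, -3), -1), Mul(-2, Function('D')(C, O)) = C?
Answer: Rational(965, 3) ≈ 321.67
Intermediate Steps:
p = -5 (p = Mul(5, -1) = -5)
Function('D')(C, O) = Mul(Rational(-1, 2), C)
Function('o')(u) = Pow(Add(-3, u), -1)
Mul(Add(Add(-9, 63), 139), Mul(Mul(Function('o')(Function('D')(0, -5)), p), 1)) = Mul(Add(Add(-9, 63), 139), Mul(Mul(Pow(Add(-3, Mul(Rational(-1, 2), 0)), -1), -5), 1)) = Mul(Add(54, 139), Mul(Mul(Pow(Add(-3, 0), -1), -5), 1)) = Mul(193, Mul(Mul(Pow(-3, -1), -5), 1)) = Mul(193, Mul(Mul(Rational(-1, 3), -5), 1)) = Mul(193, Mul(Rational(5, 3), 1)) = Mul(193, Rational(5, 3)) = Rational(965, 3)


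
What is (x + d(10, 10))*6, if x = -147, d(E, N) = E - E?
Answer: -882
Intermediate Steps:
d(E, N) = 0
(x + d(10, 10))*6 = (-147 + 0)*6 = -147*6 = -882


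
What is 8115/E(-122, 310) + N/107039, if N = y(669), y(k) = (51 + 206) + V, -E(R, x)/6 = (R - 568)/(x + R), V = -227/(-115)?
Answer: 13608492611/36928455 ≈ 368.51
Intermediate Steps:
V = 227/115 (V = -227*(-1/115) = 227/115 ≈ 1.9739)
E(R, x) = -6*(-568 + R)/(R + x) (E(R, x) = -6*(R - 568)/(x + R) = -6*(-568 + R)/(R + x))
y(k) = 29782/115 (y(k) = (51 + 206) + 227/115 = 257 + 227/115 = 29782/115)
N = 29782/115 ≈ 258.97
8115/E(-122, 310) + N/107039 = 8115/((6*(568 - 1*(-122))/(-122 + 310))) + (29782/115)/107039 = 8115/((6*(568 + 122)/188)) + (29782/115)*(1/107039) = 8115/((6*(1/188)*690)) + 29782/12309485 = 8115/(1035/47) + 29782/12309485 = 8115*(47/1035) + 29782/12309485 = 25427/69 + 29782/12309485 = 13608492611/36928455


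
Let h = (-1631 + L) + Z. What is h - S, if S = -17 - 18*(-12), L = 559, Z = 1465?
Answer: 194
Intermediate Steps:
S = 199 (S = -17 + 216 = 199)
h = 393 (h = (-1631 + 559) + 1465 = -1072 + 1465 = 393)
h - S = 393 - 1*199 = 393 - 199 = 194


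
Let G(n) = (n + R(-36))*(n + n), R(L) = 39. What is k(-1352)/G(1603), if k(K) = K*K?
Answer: 456976/1316063 ≈ 0.34723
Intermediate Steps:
k(K) = K²
G(n) = 2*n*(39 + n) (G(n) = (n + 39)*(n + n) = (39 + n)*(2*n) = 2*n*(39 + n))
k(-1352)/G(1603) = (-1352)²/((2*1603*(39 + 1603))) = 1827904/((2*1603*1642)) = 1827904/5264252 = 1827904*(1/5264252) = 456976/1316063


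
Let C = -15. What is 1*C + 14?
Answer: -1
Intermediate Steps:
1*C + 14 = 1*(-15) + 14 = -15 + 14 = -1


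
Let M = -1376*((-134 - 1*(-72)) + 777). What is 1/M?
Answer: -1/983840 ≈ -1.0164e-6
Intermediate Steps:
M = -983840 (M = -1376*((-134 + 72) + 777) = -1376*(-62 + 777) = -1376*715 = -983840)
1/M = 1/(-983840) = -1/983840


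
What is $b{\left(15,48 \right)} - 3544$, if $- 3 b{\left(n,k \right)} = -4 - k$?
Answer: $- \frac{10580}{3} \approx -3526.7$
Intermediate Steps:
$b{\left(n,k \right)} = \frac{4}{3} + \frac{k}{3}$ ($b{\left(n,k \right)} = - \frac{-4 - k}{3} = \frac{4}{3} + \frac{k}{3}$)
$b{\left(15,48 \right)} - 3544 = \left(\frac{4}{3} + \frac{1}{3} \cdot 48\right) - 3544 = \left(\frac{4}{3} + 16\right) - 3544 = \frac{52}{3} - 3544 = - \frac{10580}{3}$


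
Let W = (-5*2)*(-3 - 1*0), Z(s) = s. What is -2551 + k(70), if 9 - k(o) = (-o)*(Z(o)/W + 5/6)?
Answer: -6961/3 ≈ -2320.3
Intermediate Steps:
W = 30 (W = -10*(-3 + 0) = -10*(-3) = 30)
k(o) = 9 + o*(⅚ + o/30) (k(o) = 9 - (-o)*(o/30 + 5/6) = 9 - (-o)*(o*(1/30) + 5*(⅙)) = 9 - (-o)*(o/30 + ⅚) = 9 - (-o)*(⅚ + o/30) = 9 - (-1)*o*(⅚ + o/30) = 9 + o*(⅚ + o/30))
-2551 + k(70) = -2551 + (9 + (1/30)*70² + (⅚)*70) = -2551 + (9 + (1/30)*4900 + 175/3) = -2551 + (9 + 490/3 + 175/3) = -2551 + 692/3 = -6961/3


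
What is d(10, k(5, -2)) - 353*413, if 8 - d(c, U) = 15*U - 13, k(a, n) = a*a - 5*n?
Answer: -146293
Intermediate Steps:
k(a, n) = a² - 5*n
d(c, U) = 21 - 15*U (d(c, U) = 8 - (15*U - 13) = 8 - (-13 + 15*U) = 8 + (13 - 15*U) = 21 - 15*U)
d(10, k(5, -2)) - 353*413 = (21 - 15*(5² - 5*(-2))) - 353*413 = (21 - 15*(25 + 10)) - 145789 = (21 - 15*35) - 145789 = (21 - 525) - 145789 = -504 - 145789 = -146293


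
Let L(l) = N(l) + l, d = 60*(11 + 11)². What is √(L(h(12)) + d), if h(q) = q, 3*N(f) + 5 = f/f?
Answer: 4*√16341/3 ≈ 170.44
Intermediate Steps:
N(f) = -4/3 (N(f) = -5/3 + (f/f)/3 = -5/3 + (⅓)*1 = -5/3 + ⅓ = -4/3)
d = 29040 (d = 60*22² = 60*484 = 29040)
L(l) = -4/3 + l
√(L(h(12)) + d) = √((-4/3 + 12) + 29040) = √(32/3 + 29040) = √(87152/3) = 4*√16341/3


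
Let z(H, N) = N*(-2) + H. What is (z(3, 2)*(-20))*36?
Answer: 720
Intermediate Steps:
z(H, N) = H - 2*N (z(H, N) = -2*N + H = H - 2*N)
(z(3, 2)*(-20))*36 = ((3 - 2*2)*(-20))*36 = ((3 - 4)*(-20))*36 = -1*(-20)*36 = 20*36 = 720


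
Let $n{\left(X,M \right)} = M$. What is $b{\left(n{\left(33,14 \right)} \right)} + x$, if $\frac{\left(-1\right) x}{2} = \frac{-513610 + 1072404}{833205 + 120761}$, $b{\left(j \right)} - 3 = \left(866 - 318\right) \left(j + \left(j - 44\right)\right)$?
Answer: $- \frac{4181314789}{476983} \approx -8766.2$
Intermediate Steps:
$b{\left(j \right)} = -24109 + 1096 j$ ($b{\left(j \right)} = 3 + \left(866 - 318\right) \left(j + \left(j - 44\right)\right) = 3 + 548 \left(j + \left(-44 + j\right)\right) = 3 + 548 \left(-44 + 2 j\right) = 3 + \left(-24112 + 1096 j\right) = -24109 + 1096 j$)
$x = - \frac{558794}{476983}$ ($x = - 2 \frac{-513610 + 1072404}{833205 + 120761} = - 2 \cdot \frac{558794}{953966} = - 2 \cdot 558794 \cdot \frac{1}{953966} = \left(-2\right) \frac{279397}{476983} = - \frac{558794}{476983} \approx -1.1715$)
$b{\left(n{\left(33,14 \right)} \right)} + x = \left(-24109 + 1096 \cdot 14\right) - \frac{558794}{476983} = \left(-24109 + 15344\right) - \frac{558794}{476983} = -8765 - \frac{558794}{476983} = - \frac{4181314789}{476983}$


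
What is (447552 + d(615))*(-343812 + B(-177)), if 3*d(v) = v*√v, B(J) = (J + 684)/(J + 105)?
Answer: -153876899736 - 1691589685*√615/24 ≈ -1.5562e+11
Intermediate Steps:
B(J) = (684 + J)/(105 + J)
d(v) = v^(3/2)/3 (d(v) = (v*√v)/3 = v^(3/2)/3)
(447552 + d(615))*(-343812 + B(-177)) = (447552 + 615^(3/2)/3)*(-343812 + (684 - 177)/(105 - 177)) = (447552 + (615*√615)/3)*(-343812 + 507/(-72)) = (447552 + 205*√615)*(-343812 - 1/72*507) = (447552 + 205*√615)*(-343812 - 169/24) = (447552 + 205*√615)*(-8251657/24) = -153876899736 - 1691589685*√615/24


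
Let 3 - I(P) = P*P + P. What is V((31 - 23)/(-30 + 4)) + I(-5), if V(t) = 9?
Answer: -8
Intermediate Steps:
I(P) = 3 - P - P**2 (I(P) = 3 - (P*P + P) = 3 - (P**2 + P) = 3 - (P + P**2) = 3 + (-P - P**2) = 3 - P - P**2)
V((31 - 23)/(-30 + 4)) + I(-5) = 9 + (3 - 1*(-5) - 1*(-5)**2) = 9 + (3 + 5 - 1*25) = 9 + (3 + 5 - 25) = 9 - 17 = -8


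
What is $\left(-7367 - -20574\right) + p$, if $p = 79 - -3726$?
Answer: $17012$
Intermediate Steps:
$p = 3805$ ($p = 79 + 3726 = 3805$)
$\left(-7367 - -20574\right) + p = \left(-7367 - -20574\right) + 3805 = \left(-7367 + 20574\right) + 3805 = 13207 + 3805 = 17012$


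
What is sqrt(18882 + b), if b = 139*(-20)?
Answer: sqrt(16102) ≈ 126.89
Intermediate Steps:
b = -2780
sqrt(18882 + b) = sqrt(18882 - 2780) = sqrt(16102)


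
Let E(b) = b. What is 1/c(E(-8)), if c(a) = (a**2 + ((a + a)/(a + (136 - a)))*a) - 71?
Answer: -17/103 ≈ -0.16505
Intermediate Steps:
c(a) = -71 + 69*a**2/68 (c(a) = (a**2 + ((2*a)/136)*a) - 71 = (a**2 + ((2*a)*(1/136))*a) - 71 = (a**2 + (a/68)*a) - 71 = (a**2 + a**2/68) - 71 = 69*a**2/68 - 71 = -71 + 69*a**2/68)
1/c(E(-8)) = 1/(-71 + (69/68)*(-8)**2) = 1/(-71 + (69/68)*64) = 1/(-71 + 1104/17) = 1/(-103/17) = -17/103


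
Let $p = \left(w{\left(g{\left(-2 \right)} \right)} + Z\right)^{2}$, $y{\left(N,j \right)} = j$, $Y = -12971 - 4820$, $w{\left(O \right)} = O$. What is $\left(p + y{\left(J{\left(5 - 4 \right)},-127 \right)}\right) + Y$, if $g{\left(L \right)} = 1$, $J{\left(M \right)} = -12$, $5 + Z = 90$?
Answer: $-10522$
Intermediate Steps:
$Z = 85$ ($Z = -5 + 90 = 85$)
$Y = -17791$ ($Y = -12971 - 4820 = -17791$)
$p = 7396$ ($p = \left(1 + 85\right)^{2} = 86^{2} = 7396$)
$\left(p + y{\left(J{\left(5 - 4 \right)},-127 \right)}\right) + Y = \left(7396 - 127\right) - 17791 = 7269 - 17791 = -10522$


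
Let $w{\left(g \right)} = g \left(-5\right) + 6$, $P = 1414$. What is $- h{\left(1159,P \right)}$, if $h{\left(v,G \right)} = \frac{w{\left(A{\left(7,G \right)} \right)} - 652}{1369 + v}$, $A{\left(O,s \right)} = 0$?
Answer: $\frac{323}{1264} \approx 0.25554$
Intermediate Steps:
$w{\left(g \right)} = 6 - 5 g$ ($w{\left(g \right)} = - 5 g + 6 = 6 - 5 g$)
$h{\left(v,G \right)} = - \frac{646}{1369 + v}$ ($h{\left(v,G \right)} = \frac{\left(6 - 0\right) - 652}{1369 + v} = \frac{\left(6 + 0\right) - 652}{1369 + v} = \frac{6 - 652}{1369 + v} = - \frac{646}{1369 + v}$)
$- h{\left(1159,P \right)} = - \frac{-646}{1369 + 1159} = - \frac{-646}{2528} = \left(-1\right) \left(- \frac{323}{1264}\right) = \frac{323}{1264}$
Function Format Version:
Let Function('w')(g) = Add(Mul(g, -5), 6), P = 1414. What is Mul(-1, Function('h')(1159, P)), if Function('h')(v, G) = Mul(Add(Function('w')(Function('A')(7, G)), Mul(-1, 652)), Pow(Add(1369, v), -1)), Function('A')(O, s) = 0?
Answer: Rational(323, 1264) ≈ 0.25554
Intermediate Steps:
Function('w')(g) = Add(6, Mul(-5, g)) (Function('w')(g) = Add(Mul(-5, g), 6) = Add(6, Mul(-5, g)))
Function('h')(v, G) = Mul(-646, Pow(Add(1369, v), -1)) (Function('h')(v, G) = Mul(Add(Add(6, Mul(-5, 0)), Mul(-1, 652)), Pow(Add(1369, v), -1)) = Mul(Add(Add(6, 0), -652), Pow(Add(1369, v), -1)) = Mul(Add(6, -652), Pow(Add(1369, v), -1)) = Mul(-646, Pow(Add(1369, v), -1)))
Mul(-1, Function('h')(1159, P)) = Mul(-1, Mul(-646, Pow(Add(1369, 1159), -1))) = Mul(-1, Mul(-646, Pow(2528, -1))) = Mul(-1, Mul(-646, Rational(1, 2528))) = Mul(-1, Rational(-323, 1264)) = Rational(323, 1264)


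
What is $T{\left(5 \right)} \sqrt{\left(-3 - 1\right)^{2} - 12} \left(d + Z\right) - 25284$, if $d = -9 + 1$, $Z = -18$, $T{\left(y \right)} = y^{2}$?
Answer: $-26584$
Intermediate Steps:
$d = -8$
$T{\left(5 \right)} \sqrt{\left(-3 - 1\right)^{2} - 12} \left(d + Z\right) - 25284 = 5^{2} \sqrt{\left(-3 - 1\right)^{2} - 12} \left(-8 - 18\right) - 25284 = 25 \sqrt{\left(-4\right)^{2} - 12} \left(-26\right) - 25284 = 25 \sqrt{16 - 12} \left(-26\right) - 25284 = 25 \sqrt{4} \left(-26\right) - 25284 = 25 \cdot 2 \left(-26\right) - 25284 = 50 \left(-26\right) - 25284 = -1300 - 25284 = -26584$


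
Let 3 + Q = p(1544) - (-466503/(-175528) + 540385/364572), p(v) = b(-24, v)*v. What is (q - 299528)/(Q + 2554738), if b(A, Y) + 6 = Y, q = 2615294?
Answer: 37047968368514064/78861318990999629 ≈ 0.46979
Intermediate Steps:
b(A, Y) = -6 + Y
p(v) = v*(-6 + v) (p(v) = (-6 + v)*v = v*(-6 + v))
Q = 37990241078187677/15998148504 (Q = -3 + (1544*(-6 + 1544) - (-466503/(-175528) + 540385/364572)) = -3 + (1544*1538 - (-466503*(-1/175528) + 540385*(1/364572))) = -3 + (2374672 - (466503/175528 + 540385/364572)) = -3 + (2374672 - 1*66231657499/15998148504) = -3 + (2374672 - 66231657499/15998148504) = -3 + 37990289072633189/15998148504 = 37990241078187677/15998148504 ≈ 2.3747e+6)
(q - 299528)/(Q + 2554738) = (2615294 - 299528)/(37990241078187677/15998148504 + 2554738) = 2315766/(78861318990999629/15998148504) = 2315766*(15998148504/78861318990999629) = 37047968368514064/78861318990999629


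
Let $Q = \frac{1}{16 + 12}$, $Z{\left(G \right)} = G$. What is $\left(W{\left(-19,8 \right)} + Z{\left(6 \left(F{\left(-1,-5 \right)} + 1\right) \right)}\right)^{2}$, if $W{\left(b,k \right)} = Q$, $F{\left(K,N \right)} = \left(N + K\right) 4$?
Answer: $\frac{14922769}{784} \approx 19034.0$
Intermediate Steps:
$F{\left(K,N \right)} = 4 K + 4 N$ ($F{\left(K,N \right)} = \left(K + N\right) 4 = 4 K + 4 N$)
$Q = \frac{1}{28} \approx 0.035714$
$W{\left(b,k \right)} = \frac{1}{28}$
$\left(W{\left(-19,8 \right)} + Z{\left(6 \left(F{\left(-1,-5 \right)} + 1\right) \right)}\right)^{2} = \left(\frac{1}{28} + 6 \left(\left(4 \left(-1\right) + 4 \left(-5\right)\right) + 1\right)\right)^{2} = \left(\frac{1}{28} + 6 \left(\left(-4 - 20\right) + 1\right)\right)^{2} = \left(\frac{1}{28} + 6 \left(-24 + 1\right)\right)^{2} = \left(\frac{1}{28} + 6 \left(-23\right)\right)^{2} = \left(\frac{1}{28} - 138\right)^{2} = \left(- \frac{3863}{28}\right)^{2} = \frac{14922769}{784}$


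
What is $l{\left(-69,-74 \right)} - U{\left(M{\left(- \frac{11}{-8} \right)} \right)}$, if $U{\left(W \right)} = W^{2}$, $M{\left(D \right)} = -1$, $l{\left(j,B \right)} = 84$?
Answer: $83$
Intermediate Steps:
$l{\left(-69,-74 \right)} - U{\left(M{\left(- \frac{11}{-8} \right)} \right)} = 84 - \left(-1\right)^{2} = 84 - 1 = 83$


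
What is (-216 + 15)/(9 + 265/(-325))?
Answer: -13065/532 ≈ -24.558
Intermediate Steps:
(-216 + 15)/(9 + 265/(-325)) = -201/(9 + 265*(-1/325)) = -201/(9 - 53/65) = -201/532/65 = -201*65/532 = -13065/532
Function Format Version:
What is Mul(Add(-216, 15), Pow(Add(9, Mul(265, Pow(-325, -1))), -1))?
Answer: Rational(-13065, 532) ≈ -24.558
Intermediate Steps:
Mul(Add(-216, 15), Pow(Add(9, Mul(265, Pow(-325, -1))), -1)) = Mul(-201, Pow(Add(9, Mul(265, Rational(-1, 325))), -1)) = Mul(-201, Pow(Add(9, Rational(-53, 65)), -1)) = Mul(-201, Pow(Rational(532, 65), -1)) = Mul(-201, Rational(65, 532)) = Rational(-13065, 532)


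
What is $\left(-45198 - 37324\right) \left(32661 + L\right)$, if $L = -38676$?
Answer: $496369830$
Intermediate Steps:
$\left(-45198 - 37324\right) \left(32661 + L\right) = \left(-45198 - 37324\right) \left(32661 - 38676\right) = \left(-82522\right) \left(-6015\right) = 496369830$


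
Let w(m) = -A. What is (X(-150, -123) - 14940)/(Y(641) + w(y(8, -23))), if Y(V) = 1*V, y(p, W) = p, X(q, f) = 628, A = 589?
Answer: -3578/13 ≈ -275.23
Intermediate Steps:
Y(V) = V
w(m) = -589 (w(m) = -1*589 = -589)
(X(-150, -123) - 14940)/(Y(641) + w(y(8, -23))) = (628 - 14940)/(641 - 589) = -14312/52 = -14312*1/52 = -3578/13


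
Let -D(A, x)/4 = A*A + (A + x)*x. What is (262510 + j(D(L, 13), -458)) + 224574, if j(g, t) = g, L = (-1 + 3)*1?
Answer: 486288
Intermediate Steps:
L = 2 (L = 2*1 = 2)
D(A, x) = -4*A² - 4*x*(A + x) (D(A, x) = -4*(A*A + (A + x)*x) = -4*(A² + x*(A + x)) = -4*A² - 4*x*(A + x))
(262510 + j(D(L, 13), -458)) + 224574 = (262510 + (-4*2² - 4*13² - 4*2*13)) + 224574 = (262510 + (-4*4 - 4*169 - 104)) + 224574 = (262510 + (-16 - 676 - 104)) + 224574 = (262510 - 796) + 224574 = 261714 + 224574 = 486288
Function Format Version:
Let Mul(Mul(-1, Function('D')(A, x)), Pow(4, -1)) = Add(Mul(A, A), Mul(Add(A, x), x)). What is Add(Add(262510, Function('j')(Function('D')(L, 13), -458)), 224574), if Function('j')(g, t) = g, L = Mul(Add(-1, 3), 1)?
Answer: 486288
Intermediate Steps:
L = 2 (L = Mul(2, 1) = 2)
Function('D')(A, x) = Add(Mul(-4, Pow(A, 2)), Mul(-4, x, Add(A, x))) (Function('D')(A, x) = Mul(-4, Add(Mul(A, A), Mul(Add(A, x), x))) = Mul(-4, Add(Pow(A, 2), Mul(x, Add(A, x)))) = Add(Mul(-4, Pow(A, 2)), Mul(-4, x, Add(A, x))))
Add(Add(262510, Function('j')(Function('D')(L, 13), -458)), 224574) = Add(Add(262510, Add(Mul(-4, Pow(2, 2)), Mul(-4, Pow(13, 2)), Mul(-4, 2, 13))), 224574) = Add(Add(262510, Add(Mul(-4, 4), Mul(-4, 169), -104)), 224574) = Add(Add(262510, Add(-16, -676, -104)), 224574) = Add(Add(262510, -796), 224574) = Add(261714, 224574) = 486288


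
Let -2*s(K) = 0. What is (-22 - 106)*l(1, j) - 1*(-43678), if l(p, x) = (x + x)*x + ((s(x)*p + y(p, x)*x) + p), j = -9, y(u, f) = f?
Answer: 12446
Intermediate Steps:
s(K) = 0 (s(K) = -1/2*0 = 0)
l(p, x) = p + 3*x**2 (l(p, x) = (x + x)*x + ((0*p + x*x) + p) = (2*x)*x + ((0 + x**2) + p) = 2*x**2 + (x**2 + p) = 2*x**2 + (p + x**2) = p + 3*x**2)
(-22 - 106)*l(1, j) - 1*(-43678) = (-22 - 106)*(1 + 3*(-9)**2) - 1*(-43678) = -128*(1 + 3*81) + 43678 = -128*(1 + 243) + 43678 = -128*244 + 43678 = -31232 + 43678 = 12446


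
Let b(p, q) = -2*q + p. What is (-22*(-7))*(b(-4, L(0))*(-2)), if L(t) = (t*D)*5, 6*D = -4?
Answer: 1232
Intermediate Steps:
D = -⅔ (D = (⅙)*(-4) = -⅔ ≈ -0.66667)
L(t) = -10*t/3 (L(t) = (t*(-⅔))*5 = -2*t/3*5 = -10*t/3)
b(p, q) = p - 2*q
(-22*(-7))*(b(-4, L(0))*(-2)) = (-22*(-7))*((-4 - (-20)*0/3)*(-2)) = 154*((-4 - 2*0)*(-2)) = 154*((-4 + 0)*(-2)) = 154*(-4*(-2)) = 154*8 = 1232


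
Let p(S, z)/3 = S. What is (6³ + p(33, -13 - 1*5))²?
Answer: 99225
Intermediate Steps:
p(S, z) = 3*S
(6³ + p(33, -13 - 1*5))² = (6³ + 3*33)² = (216 + 99)² = 315² = 99225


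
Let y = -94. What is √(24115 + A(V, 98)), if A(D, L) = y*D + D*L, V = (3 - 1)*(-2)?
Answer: √24099 ≈ 155.24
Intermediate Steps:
V = -4 (V = 2*(-2) = -4)
A(D, L) = -94*D + D*L
√(24115 + A(V, 98)) = √(24115 - 4*(-94 + 98)) = √(24115 - 4*4) = √(24115 - 16) = √24099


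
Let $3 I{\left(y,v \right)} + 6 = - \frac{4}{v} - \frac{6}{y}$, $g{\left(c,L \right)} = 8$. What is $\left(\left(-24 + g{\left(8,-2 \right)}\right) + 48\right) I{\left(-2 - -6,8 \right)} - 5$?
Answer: $- \frac{271}{3} \approx -90.333$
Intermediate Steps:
$I{\left(y,v \right)} = -2 - \frac{2}{y} - \frac{4}{3 v}$ ($I{\left(y,v \right)} = -2 + \frac{- \frac{4}{v} - \frac{6}{y}}{3} = -2 + \frac{- \frac{6}{y} - \frac{4}{v}}{3} = -2 - \left(\frac{2}{y} + \frac{4}{3 v}\right) = -2 - \frac{2}{y} - \frac{4}{3 v}$)
$\left(\left(-24 + g{\left(8,-2 \right)}\right) + 48\right) I{\left(-2 - -6,8 \right)} - 5 = \left(\left(-24 + 8\right) + 48\right) \left(-2 - \frac{2}{-2 - -6} - \frac{4}{3 \cdot 8}\right) - 5 = \left(-16 + 48\right) \left(-2 - \frac{2}{-2 + 6} - \frac{1}{6}\right) - 5 = 32 \left(-2 - \frac{2}{4} - \frac{1}{6}\right) - 5 = 32 \left(-2 - \frac{1}{2} - \frac{1}{6}\right) - 5 = 32 \left(- \frac{8}{3}\right) - 5 = - \frac{256}{3} - 5 = - \frac{271}{3}$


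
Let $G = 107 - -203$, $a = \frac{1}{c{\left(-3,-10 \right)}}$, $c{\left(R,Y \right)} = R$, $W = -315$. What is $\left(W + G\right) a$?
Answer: $\frac{5}{3} \approx 1.6667$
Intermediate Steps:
$a = - \frac{1}{3}$ ($a = \frac{1}{-3} = - \frac{1}{3} \approx -0.33333$)
$G = 310$ ($G = 107 + 203 = 310$)
$\left(W + G\right) a = \left(-315 + 310\right) \left(- \frac{1}{3}\right) = \left(-5\right) \left(- \frac{1}{3}\right) = \frac{5}{3}$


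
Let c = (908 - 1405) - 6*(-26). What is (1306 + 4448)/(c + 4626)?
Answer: 5754/4285 ≈ 1.3428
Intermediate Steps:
c = -341 (c = -497 + 156 = -341)
(1306 + 4448)/(c + 4626) = (1306 + 4448)/(-341 + 4626) = 5754/4285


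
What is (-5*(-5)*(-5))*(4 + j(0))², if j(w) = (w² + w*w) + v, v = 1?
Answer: -3125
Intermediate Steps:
j(w) = 1 + 2*w² (j(w) = (w² + w*w) + 1 = (w² + w²) + 1 = 2*w² + 1 = 1 + 2*w²)
(-5*(-5)*(-5))*(4 + j(0))² = (-5*(-5)*(-5))*(4 + (1 + 2*0²))² = (25*(-5))*(4 + (1 + 2*0))² = -125*(4 + (1 + 0))² = -125*(4 + 1)² = -125*5² = -125*25 = -3125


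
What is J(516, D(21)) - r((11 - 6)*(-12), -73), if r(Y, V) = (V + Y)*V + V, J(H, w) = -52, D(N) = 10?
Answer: -9688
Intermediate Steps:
r(Y, V) = V + V*(V + Y) (r(Y, V) = V*(V + Y) + V = V + V*(V + Y))
J(516, D(21)) - r((11 - 6)*(-12), -73) = -52 - (-73)*(1 - 73 + (11 - 6)*(-12)) = -52 - (-73)*(1 - 73 + 5*(-12)) = -52 - (-73)*(1 - 73 - 60) = -52 - (-73)*(-132) = -52 - 1*9636 = -52 - 9636 = -9688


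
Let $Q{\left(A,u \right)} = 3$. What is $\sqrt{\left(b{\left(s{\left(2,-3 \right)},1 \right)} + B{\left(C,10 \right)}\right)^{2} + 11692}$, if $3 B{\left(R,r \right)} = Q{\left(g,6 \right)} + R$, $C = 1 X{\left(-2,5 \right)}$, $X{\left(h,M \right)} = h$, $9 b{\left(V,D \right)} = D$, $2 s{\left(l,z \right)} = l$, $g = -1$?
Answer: $\frac{2 \sqrt{236767}}{9} \approx 108.13$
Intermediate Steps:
$s{\left(l,z \right)} = \frac{l}{2}$
$b{\left(V,D \right)} = \frac{D}{9}$
$C = -2$ ($C = 1 \left(-2\right) = -2$)
$B{\left(R,r \right)} = 1 + \frac{R}{3}$ ($B{\left(R,r \right)} = \frac{3 + R}{3} = 1 + \frac{R}{3}$)
$\sqrt{\left(b{\left(s{\left(2,-3 \right)},1 \right)} + B{\left(C,10 \right)}\right)^{2} + 11692} = \sqrt{\left(\frac{1}{9} \cdot 1 + \left(1 + \frac{1}{3} \left(-2\right)\right)\right)^{2} + 11692} = \sqrt{\left(\frac{1}{9} + \left(1 - \frac{2}{3}\right)\right)^{2} + 11692} = \sqrt{\left(\frac{1}{9} + \frac{1}{3}\right)^{2} + 11692} = \sqrt{\left(\frac{4}{9}\right)^{2} + 11692} = \sqrt{\frac{16}{81} + 11692} = \sqrt{\frac{947068}{81}} = \frac{2 \sqrt{236767}}{9}$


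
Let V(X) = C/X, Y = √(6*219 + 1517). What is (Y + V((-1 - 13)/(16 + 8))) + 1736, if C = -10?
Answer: 12272/7 + √2831 ≈ 1806.3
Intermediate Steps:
Y = √2831 (Y = √(1314 + 1517) = √2831 ≈ 53.207)
V(X) = -10/X
(Y + V((-1 - 13)/(16 + 8))) + 1736 = (√2831 - 10*(16 + 8)/(-1 - 13)) + 1736 = (√2831 - 10/((-14/24))) + 1736 = (√2831 - 10/((-14*1/24))) + 1736 = (√2831 - 10/(-7/12)) + 1736 = (√2831 - 10*(-12/7)) + 1736 = (√2831 + 120/7) + 1736 = (120/7 + √2831) + 1736 = 12272/7 + √2831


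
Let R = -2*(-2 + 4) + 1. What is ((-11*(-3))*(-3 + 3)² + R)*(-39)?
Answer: 117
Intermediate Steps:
R = -3 (R = -2*2 + 1 = -4 + 1 = -3)
((-11*(-3))*(-3 + 3)² + R)*(-39) = ((-11*(-3))*(-3 + 3)² - 3)*(-39) = (33*0² - 3)*(-39) = (33*0 - 3)*(-39) = (0 - 3)*(-39) = -3*(-39) = 117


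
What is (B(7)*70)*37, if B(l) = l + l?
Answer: 36260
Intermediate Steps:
B(l) = 2*l
(B(7)*70)*37 = ((2*7)*70)*37 = (14*70)*37 = 980*37 = 36260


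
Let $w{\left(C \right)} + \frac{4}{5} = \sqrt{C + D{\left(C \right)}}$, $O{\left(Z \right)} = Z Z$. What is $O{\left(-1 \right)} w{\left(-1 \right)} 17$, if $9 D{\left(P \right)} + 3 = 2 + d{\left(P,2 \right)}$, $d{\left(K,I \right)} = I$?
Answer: $- \frac{68}{5} + \frac{34 i \sqrt{2}}{3} \approx -13.6 + 16.028 i$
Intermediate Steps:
$O{\left(Z \right)} = Z^{2}$
$D{\left(P \right)} = \frac{1}{9}$ ($D{\left(P \right)} = - \frac{1}{3} + \frac{2 + 2}{9} = - \frac{1}{3} + \frac{1}{9} \cdot 4 = - \frac{1}{3} + \frac{4}{9} = \frac{1}{9}$)
$w{\left(C \right)} = - \frac{4}{5} + \sqrt{\frac{1}{9} + C}$ ($w{\left(C \right)} = - \frac{4}{5} + \sqrt{C + \frac{1}{9}} = - \frac{4}{5} + \sqrt{\frac{1}{9} + C}$)
$O{\left(-1 \right)} w{\left(-1 \right)} 17 = \left(-1\right)^{2} \left(- \frac{4}{5} + \frac{\sqrt{1 + 9 \left(-1\right)}}{3}\right) 17 = 1 \left(- \frac{4}{5} + \frac{\sqrt{1 - 9}}{3}\right) 17 = 1 \left(- \frac{4}{5} + \frac{\sqrt{-8}}{3}\right) 17 = 1 \left(- \frac{4}{5} + \frac{2 i \sqrt{2}}{3}\right) 17 = \left(- \frac{4}{5} + \frac{2 i \sqrt{2}}{3}\right) 17 = - \frac{68}{5} + \frac{34 i \sqrt{2}}{3}$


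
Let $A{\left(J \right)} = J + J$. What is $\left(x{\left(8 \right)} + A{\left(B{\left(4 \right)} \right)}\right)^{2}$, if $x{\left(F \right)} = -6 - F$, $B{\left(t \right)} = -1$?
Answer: $256$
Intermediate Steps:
$A{\left(J \right)} = 2 J$
$\left(x{\left(8 \right)} + A{\left(B{\left(4 \right)} \right)}\right)^{2} = \left(\left(-6 - 8\right) + 2 \left(-1\right)\right)^{2} = \left(\left(-6 - 8\right) - 2\right)^{2} = \left(-14 - 2\right)^{2} = \left(-16\right)^{2} = 256$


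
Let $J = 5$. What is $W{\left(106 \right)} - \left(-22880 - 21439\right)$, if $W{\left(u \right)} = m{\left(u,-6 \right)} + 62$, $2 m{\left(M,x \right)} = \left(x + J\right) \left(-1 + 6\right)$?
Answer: $\frac{88757}{2} \approx 44379.0$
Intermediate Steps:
$m{\left(M,x \right)} = \frac{25}{2} + \frac{5 x}{2}$ ($m{\left(M,x \right)} = \frac{\left(x + 5\right) \left(-1 + 6\right)}{2} = \frac{\left(5 + x\right) 5}{2} = \frac{25 + 5 x}{2} = \frac{25}{2} + \frac{5 x}{2}$)
$W{\left(u \right)} = \frac{119}{2}$ ($W{\left(u \right)} = \left(\frac{25}{2} + \frac{5}{2} \left(-6\right)\right) + 62 = \left(\frac{25}{2} - 15\right) + 62 = - \frac{5}{2} + 62 = \frac{119}{2}$)
$W{\left(106 \right)} - \left(-22880 - 21439\right) = \frac{119}{2} - \left(-22880 - 21439\right) = \frac{119}{2} - -44319 = \frac{119}{2} + 44319 = \frac{88757}{2}$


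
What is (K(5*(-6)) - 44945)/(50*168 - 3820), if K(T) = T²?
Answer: -8809/916 ≈ -9.6168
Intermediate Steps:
(K(5*(-6)) - 44945)/(50*168 - 3820) = ((5*(-6))² - 44945)/(50*168 - 3820) = ((-30)² - 44945)/(8400 - 3820) = (900 - 44945)/4580 = -44045*1/4580 = -8809/916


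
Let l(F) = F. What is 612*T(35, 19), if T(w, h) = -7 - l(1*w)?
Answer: -25704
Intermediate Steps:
T(w, h) = -7 - w
612*T(35, 19) = 612*(-7 - 1*35) = 612*(-7 - 35) = 612*(-42) = -25704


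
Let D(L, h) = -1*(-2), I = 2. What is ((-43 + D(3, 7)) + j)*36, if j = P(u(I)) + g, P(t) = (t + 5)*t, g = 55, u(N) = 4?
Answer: 1800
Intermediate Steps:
D(L, h) = 2
P(t) = t*(5 + t) (P(t) = (5 + t)*t = t*(5 + t))
j = 91 (j = 4*(5 + 4) + 55 = 4*9 + 55 = 36 + 55 = 91)
((-43 + D(3, 7)) + j)*36 = ((-43 + 2) + 91)*36 = (-41 + 91)*36 = 50*36 = 1800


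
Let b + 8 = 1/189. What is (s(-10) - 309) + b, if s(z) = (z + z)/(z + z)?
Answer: -59723/189 ≈ -315.99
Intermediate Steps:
s(z) = 1 (s(z) = (2*z)/((2*z)) = (2*z)*(1/(2*z)) = 1)
b = -1511/189 (b = -8 + 1/189 = -1511/189 ≈ -7.9947)
(s(-10) - 309) + b = (1 - 309) - 1511/189 = -308 - 1511/189 = -59723/189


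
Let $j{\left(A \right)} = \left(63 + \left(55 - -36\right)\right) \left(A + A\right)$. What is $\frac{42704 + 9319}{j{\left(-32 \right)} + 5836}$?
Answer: $- \frac{17341}{1340} \approx -12.941$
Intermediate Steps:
$j{\left(A \right)} = 308 A$ ($j{\left(A \right)} = \left(63 + \left(55 + 36\right)\right) 2 A = \left(63 + 91\right) 2 A = 154 \cdot 2 A = 308 A$)
$\frac{42704 + 9319}{j{\left(-32 \right)} + 5836} = \frac{42704 + 9319}{308 \left(-32\right) + 5836} = \frac{52023}{-9856 + 5836} = \frac{52023}{-4020} = 52023 \left(- \frac{1}{4020}\right) = - \frac{17341}{1340}$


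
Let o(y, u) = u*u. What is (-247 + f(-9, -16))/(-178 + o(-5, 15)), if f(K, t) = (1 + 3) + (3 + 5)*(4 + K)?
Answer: -283/47 ≈ -6.0213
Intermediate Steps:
o(y, u) = u²
f(K, t) = 36 + 8*K (f(K, t) = 4 + 8*(4 + K) = 4 + (32 + 8*K) = 36 + 8*K)
(-247 + f(-9, -16))/(-178 + o(-5, 15)) = (-247 + (36 + 8*(-9)))/(-178 + 15²) = (-247 + (36 - 72))/(-178 + 225) = (-247 - 36)/47 = -283*1/47 = -283/47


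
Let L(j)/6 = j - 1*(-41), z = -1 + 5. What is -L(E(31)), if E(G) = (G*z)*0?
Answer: -246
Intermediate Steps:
z = 4
E(G) = 0 (E(G) = (G*4)*0 = (4*G)*0 = 0)
L(j) = 246 + 6*j (L(j) = 6*(j - 1*(-41)) = 6*(j + 41) = 6*(41 + j) = 246 + 6*j)
-L(E(31)) = -(246 + 6*0) = -(246 + 0) = -1*246 = -246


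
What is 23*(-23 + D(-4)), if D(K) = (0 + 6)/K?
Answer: -1127/2 ≈ -563.50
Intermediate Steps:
D(K) = 6/K
23*(-23 + D(-4)) = 23*(-23 + 6/(-4)) = 23*(-23 + 6*(-1/4)) = 23*(-23 - 3/2) = 23*(-49/2) = -1127/2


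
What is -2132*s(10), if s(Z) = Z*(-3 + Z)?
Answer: -149240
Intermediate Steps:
-2132*s(10) = -21320*(-3 + 10) = -21320*7 = -2132*70 = -149240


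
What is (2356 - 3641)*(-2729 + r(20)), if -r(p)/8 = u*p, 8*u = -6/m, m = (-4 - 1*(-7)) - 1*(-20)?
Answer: 80501395/23 ≈ 3.5001e+6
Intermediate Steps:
m = 23 (m = (-4 + 7) + 20 = 3 + 20 = 23)
u = -3/92 (u = (-6/23)/8 = (-6*1/23)/8 = (1/8)*(-6/23) = -3/92 ≈ -0.032609)
r(p) = 6*p/23 (r(p) = -(-6)*p/23 = 6*p/23)
(2356 - 3641)*(-2729 + r(20)) = (2356 - 3641)*(-2729 + (6/23)*20) = -1285*(-2729 + 120/23) = -1285*(-62647/23) = 80501395/23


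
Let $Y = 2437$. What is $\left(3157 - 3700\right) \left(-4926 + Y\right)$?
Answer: $1351527$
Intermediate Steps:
$\left(3157 - 3700\right) \left(-4926 + Y\right) = \left(3157 - 3700\right) \left(-4926 + 2437\right) = \left(-543\right) \left(-2489\right) = 1351527$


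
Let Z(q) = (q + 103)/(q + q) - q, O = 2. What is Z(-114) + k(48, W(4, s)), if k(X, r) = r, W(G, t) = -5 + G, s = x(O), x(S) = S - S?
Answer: 25775/228 ≈ 113.05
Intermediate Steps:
x(S) = 0
s = 0
Z(q) = -q + (103 + q)/(2*q) (Z(q) = (103 + q)/((2*q)) - q = (103 + q)*(1/(2*q)) - q = (103 + q)/(2*q) - q = -q + (103 + q)/(2*q))
Z(-114) + k(48, W(4, s)) = (1/2 - 1*(-114) + (103/2)/(-114)) + (-5 + 4) = (1/2 + 114 + (103/2)*(-1/114)) - 1 = (1/2 + 114 - 103/228) - 1 = 26003/228 - 1 = 25775/228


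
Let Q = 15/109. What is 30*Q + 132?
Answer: 14838/109 ≈ 136.13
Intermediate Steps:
Q = 15/109 (Q = 15*(1/109) = 15/109 ≈ 0.13761)
30*Q + 132 = 30*(15/109) + 132 = 450/109 + 132 = 14838/109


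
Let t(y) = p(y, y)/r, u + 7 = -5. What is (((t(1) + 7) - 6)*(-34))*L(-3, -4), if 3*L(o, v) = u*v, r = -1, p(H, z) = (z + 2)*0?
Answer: -544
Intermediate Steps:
p(H, z) = 0 (p(H, z) = (2 + z)*0 = 0)
u = -12 (u = -7 - 5 = -12)
t(y) = 0 (t(y) = 0/(-1) = 0*(-1) = 0)
L(o, v) = -4*v (L(o, v) = (-12*v)/3 = -4*v)
(((t(1) + 7) - 6)*(-34))*L(-3, -4) = (((0 + 7) - 6)*(-34))*(-4*(-4)) = ((7 - 6)*(-34))*16 = (1*(-34))*16 = -34*16 = -544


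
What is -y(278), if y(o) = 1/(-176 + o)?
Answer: -1/102 ≈ -0.0098039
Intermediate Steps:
-y(278) = -1/(-176 + 278) = -1/102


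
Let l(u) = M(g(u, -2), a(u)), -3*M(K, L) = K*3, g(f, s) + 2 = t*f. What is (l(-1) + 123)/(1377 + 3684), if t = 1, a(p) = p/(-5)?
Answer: 6/241 ≈ 0.024896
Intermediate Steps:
a(p) = -p/5 (a(p) = p*(-1/5) = -p/5)
g(f, s) = -2 + f (g(f, s) = -2 + 1*f = -2 + f)
M(K, L) = -K (M(K, L) = -K*3/3 = -K)
l(u) = 2 - u (l(u) = -(-2 + u) = 2 - u)
(l(-1) + 123)/(1377 + 3684) = ((2 - 1*(-1)) + 123)/(1377 + 3684) = ((2 + 1) + 123)/5061 = (3 + 123)*(1/5061) = 126*(1/5061) = 6/241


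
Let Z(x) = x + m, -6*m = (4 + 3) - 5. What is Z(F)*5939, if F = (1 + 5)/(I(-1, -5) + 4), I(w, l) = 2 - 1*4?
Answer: 47512/3 ≈ 15837.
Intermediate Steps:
I(w, l) = -2 (I(w, l) = 2 - 4 = -2)
m = -1/3 (m = -((4 + 3) - 5)/6 = -(7 - 5)/6 = -1/6*2 = -1/3 ≈ -0.33333)
F = 3 (F = (1 + 5)/(-2 + 4) = 6/2 = 6*(1/2) = 3)
Z(x) = -1/3 + x (Z(x) = x - 1/3 = -1/3 + x)
Z(F)*5939 = (-1/3 + 3)*5939 = (8/3)*5939 = 47512/3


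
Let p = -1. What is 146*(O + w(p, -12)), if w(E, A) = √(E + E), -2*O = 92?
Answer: -6716 + 146*I*√2 ≈ -6716.0 + 206.48*I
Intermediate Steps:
O = -46 (O = -½*92 = -46)
w(E, A) = √2*√E (w(E, A) = √(2*E) = √2*√E)
146*(O + w(p, -12)) = 146*(-46 + √2*√(-1)) = 146*(-46 + √2*I) = 146*(-46 + I*√2) = -6716 + 146*I*√2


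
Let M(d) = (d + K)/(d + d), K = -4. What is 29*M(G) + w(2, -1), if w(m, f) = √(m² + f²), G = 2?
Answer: -29/2 + √5 ≈ -12.264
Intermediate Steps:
M(d) = (-4 + d)/(2*d) (M(d) = (d - 4)/(d + d) = (-4 + d)/((2*d)) = (-4 + d)*(1/(2*d)) = (-4 + d)/(2*d))
w(m, f) = √(f² + m²)
29*M(G) + w(2, -1) = 29*((½)*(-4 + 2)/2) + √((-1)² + 2²) = 29*((½)*(½)*(-2)) + √(1 + 4) = 29*(-½) + √5 = -29/2 + √5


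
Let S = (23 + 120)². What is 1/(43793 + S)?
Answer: 1/64242 ≈ 1.5566e-5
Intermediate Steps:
S = 20449 (S = 143² = 20449)
1/(43793 + S) = 1/(43793 + 20449) = 1/64242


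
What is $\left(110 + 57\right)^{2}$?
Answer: $27889$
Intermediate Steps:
$\left(110 + 57\right)^{2} = 167^{2} = 27889$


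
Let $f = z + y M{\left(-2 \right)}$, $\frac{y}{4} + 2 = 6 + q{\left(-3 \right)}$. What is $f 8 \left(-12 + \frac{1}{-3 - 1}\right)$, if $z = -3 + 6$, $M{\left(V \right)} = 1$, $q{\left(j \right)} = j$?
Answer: $-686$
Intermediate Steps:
$y = 4$ ($y = -8 + 4 \left(6 - 3\right) = -8 + 4 \cdot 3 = -8 + 12 = 4$)
$z = 3$
$f = 7$ ($f = 3 + 4 \cdot 1 = 3 + 4 = 7$)
$f 8 \left(-12 + \frac{1}{-3 - 1}\right) = 7 \cdot 8 \left(-12 + \frac{1}{-3 - 1}\right) = 7 \cdot 8 \left(-12 + \frac{1}{-4}\right) = 7 \cdot 8 \left(-12 - \frac{1}{4}\right) = 7 \cdot 8 \left(- \frac{49}{4}\right) = 7 \left(-98\right) = -686$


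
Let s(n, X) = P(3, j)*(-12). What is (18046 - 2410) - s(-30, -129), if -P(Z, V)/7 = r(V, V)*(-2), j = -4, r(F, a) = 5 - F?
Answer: 17148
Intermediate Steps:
P(Z, V) = 70 - 14*V (P(Z, V) = -7*(5 - V)*(-2) = -7*(-10 + 2*V) = 70 - 14*V)
s(n, X) = -1512 (s(n, X) = (70 - 14*(-4))*(-12) = (70 + 56)*(-12) = 126*(-12) = -1512)
(18046 - 2410) - s(-30, -129) = (18046 - 2410) - 1*(-1512) = 15636 + 1512 = 17148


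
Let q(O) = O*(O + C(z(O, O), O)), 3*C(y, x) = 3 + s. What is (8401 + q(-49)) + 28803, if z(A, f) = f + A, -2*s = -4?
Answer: 118570/3 ≈ 39523.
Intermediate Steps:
s = 2 (s = -1/2*(-4) = 2)
z(A, f) = A + f
C(y, x) = 5/3 (C(y, x) = (3 + 2)/3 = (1/3)*5 = 5/3)
q(O) = O*(5/3 + O) (q(O) = O*(O + 5/3) = O*(5/3 + O))
(8401 + q(-49)) + 28803 = (8401 + (1/3)*(-49)*(5 + 3*(-49))) + 28803 = (8401 + (1/3)*(-49)*(5 - 147)) + 28803 = (8401 + (1/3)*(-49)*(-142)) + 28803 = (8401 + 6958/3) + 28803 = 32161/3 + 28803 = 118570/3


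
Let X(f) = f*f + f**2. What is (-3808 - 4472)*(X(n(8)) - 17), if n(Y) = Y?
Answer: -919080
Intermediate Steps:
X(f) = 2*f**2 (X(f) = f**2 + f**2 = 2*f**2)
(-3808 - 4472)*(X(n(8)) - 17) = (-3808 - 4472)*(2*8**2 - 17) = -8280*(2*64 - 17) = -8280*(128 - 17) = -8280*111 = -919080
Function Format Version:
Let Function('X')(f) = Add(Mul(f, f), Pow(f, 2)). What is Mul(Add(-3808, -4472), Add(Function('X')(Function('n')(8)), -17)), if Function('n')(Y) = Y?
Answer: -919080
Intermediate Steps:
Function('X')(f) = Mul(2, Pow(f, 2)) (Function('X')(f) = Add(Pow(f, 2), Pow(f, 2)) = Mul(2, Pow(f, 2)))
Mul(Add(-3808, -4472), Add(Function('X')(Function('n')(8)), -17)) = Mul(Add(-3808, -4472), Add(Mul(2, Pow(8, 2)), -17)) = Mul(-8280, Add(Mul(2, 64), -17)) = Mul(-8280, Add(128, -17)) = Mul(-8280, 111) = -919080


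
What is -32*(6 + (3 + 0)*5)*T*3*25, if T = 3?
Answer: -151200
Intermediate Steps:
-32*(6 + (3 + 0)*5)*T*3*25 = -32*(6 + (3 + 0)*5)*3*3*25 = -32*(6 + 3*5)*9*25 = -32*(6 + 15)*9*25 = -672*9*25 = -32*189*25 = -6048*25 = -151200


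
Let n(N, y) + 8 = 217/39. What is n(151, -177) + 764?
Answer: 29701/39 ≈ 761.56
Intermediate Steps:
n(N, y) = -95/39 (n(N, y) = -8 + 217/39 = -95/39)
n(151, -177) + 764 = -95/39 + 764 = 29701/39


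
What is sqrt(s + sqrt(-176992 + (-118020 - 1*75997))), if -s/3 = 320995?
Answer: sqrt(-962985 + I*sqrt(371009)) ≈ 0.31 + 981.32*I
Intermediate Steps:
s = -962985 (s = -3*320995 = -962985)
sqrt(s + sqrt(-176992 + (-118020 - 1*75997))) = sqrt(-962985 + sqrt(-176992 + (-118020 - 1*75997))) = sqrt(-962985 + sqrt(-176992 + (-118020 - 75997))) = sqrt(-962985 + sqrt(-176992 - 194017)) = sqrt(-962985 + sqrt(-371009)) = sqrt(-962985 + I*sqrt(371009))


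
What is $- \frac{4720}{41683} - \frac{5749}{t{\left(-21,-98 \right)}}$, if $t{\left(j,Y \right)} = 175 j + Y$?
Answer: $\frac{221827007}{157269959} \approx 1.4105$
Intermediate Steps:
$t{\left(j,Y \right)} = Y + 175 j$
$- \frac{4720}{41683} - \frac{5749}{t{\left(-21,-98 \right)}} = - \frac{4720}{41683} - \frac{5749}{-98 + 175 \left(-21\right)} = \left(-4720\right) \frac{1}{41683} - \frac{5749}{-98 - 3675} = - \frac{4720}{41683} - \frac{5749}{-3773} = - \frac{4720}{41683} - - \frac{5749}{3773} = - \frac{4720}{41683} + \frac{5749}{3773} = \frac{221827007}{157269959}$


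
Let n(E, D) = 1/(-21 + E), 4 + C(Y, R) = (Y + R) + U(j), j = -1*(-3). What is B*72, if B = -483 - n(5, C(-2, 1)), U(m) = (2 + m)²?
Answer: -69543/2 ≈ -34772.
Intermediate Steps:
j = 3
C(Y, R) = 21 + R + Y (C(Y, R) = -4 + ((Y + R) + (2 + 3)²) = -4 + ((R + Y) + 5²) = -4 + ((R + Y) + 25) = -4 + (25 + R + Y) = 21 + R + Y)
B = -7727/16 (B = -483 - 1/(-21 + 5) = -483 - 1/(-16) = -483 - 1*(-1/16) = -483 + 1/16 = -7727/16 ≈ -482.94)
B*72 = -7727/16*72 = -69543/2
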